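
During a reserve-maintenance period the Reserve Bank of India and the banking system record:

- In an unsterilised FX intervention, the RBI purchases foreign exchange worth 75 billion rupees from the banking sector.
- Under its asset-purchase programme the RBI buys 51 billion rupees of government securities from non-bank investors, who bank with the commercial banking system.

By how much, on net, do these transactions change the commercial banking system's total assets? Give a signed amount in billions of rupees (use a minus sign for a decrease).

FX purchase 75 billion rupees: just an asset swap on bank balance sheets → 0.
Asset purchase (from non-banks) 51 billion rupees: bank balance sheets expand → +51B.
Net: 0 + 51 = +51 billion.

+51 billion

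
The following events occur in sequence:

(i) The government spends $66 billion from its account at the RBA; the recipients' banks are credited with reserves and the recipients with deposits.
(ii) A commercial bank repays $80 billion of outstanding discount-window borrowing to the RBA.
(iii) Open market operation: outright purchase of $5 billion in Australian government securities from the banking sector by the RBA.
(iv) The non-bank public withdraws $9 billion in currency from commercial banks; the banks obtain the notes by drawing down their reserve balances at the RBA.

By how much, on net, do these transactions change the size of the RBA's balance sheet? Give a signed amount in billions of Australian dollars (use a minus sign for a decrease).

-$75 billion

Government spending $66 billion: only the composition of liabilities changes → 0.
Discount-window repayment $80 billion: an RBA asset is shed → −$80B.
OMO purchase (from banks) $5 billion: an RBA asset is acquired → +$5B.
Currency withdrawal $9 billion: only the composition of liabilities changes → 0.
Net: 0 − 80 + 5 + 0 = -$75 billion.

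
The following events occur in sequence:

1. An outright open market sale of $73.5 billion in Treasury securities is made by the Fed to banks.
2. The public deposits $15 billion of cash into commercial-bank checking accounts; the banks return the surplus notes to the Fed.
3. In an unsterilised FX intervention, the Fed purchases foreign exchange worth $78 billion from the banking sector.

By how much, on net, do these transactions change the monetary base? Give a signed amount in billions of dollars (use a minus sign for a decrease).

+$4.5 billion

Fed balance sheet:
  Assets:      Securities −$73.5B, Foreign assets +$78B
  Liabilities: Bank reserves +$19.5B, Currency in circulation −$15B
Commercial banking system:
  Assets:      Reserves at CB +$19.5B, Securities +$73.5B, Foreign assets −$78B
  Liabilities: Checkable deposits +$15B
Monetary base = currency + reserves: −$15B + (+$19.5B) = +$4.5 billion.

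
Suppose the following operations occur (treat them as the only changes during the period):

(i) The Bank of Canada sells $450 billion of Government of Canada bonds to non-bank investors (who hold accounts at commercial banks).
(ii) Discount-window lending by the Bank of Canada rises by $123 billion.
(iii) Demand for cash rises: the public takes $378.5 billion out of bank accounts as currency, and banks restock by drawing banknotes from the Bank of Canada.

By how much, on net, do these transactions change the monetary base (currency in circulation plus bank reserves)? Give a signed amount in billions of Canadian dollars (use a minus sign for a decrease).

Bank of Canada balance sheet:
  Assets:      Securities −$450B, Loans to banks +$123B
  Liabilities: Bank reserves −$705.5B, Currency in circulation +$378.5B
Commercial banking system:
  Assets:      Reserves at CB −$705.5B
  Liabilities: Checkable deposits −$828.5B, Borrowings from CB +$123B
Monetary base = currency + reserves: +$378.5B + (−$705.5B) = -$327 billion.

-$327 billion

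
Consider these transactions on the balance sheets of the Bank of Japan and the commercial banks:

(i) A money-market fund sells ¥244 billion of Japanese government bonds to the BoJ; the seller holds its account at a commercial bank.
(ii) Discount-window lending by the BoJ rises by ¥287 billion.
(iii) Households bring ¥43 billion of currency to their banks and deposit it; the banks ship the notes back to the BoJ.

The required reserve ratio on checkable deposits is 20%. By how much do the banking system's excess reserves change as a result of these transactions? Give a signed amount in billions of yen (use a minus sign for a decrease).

Asset purchase (from non-banks) ¥244 billion: reserves +¥244B, deposits +¥244B.
Discount-window loan ¥287 billion: reserves +¥287B, deposits 0.
Currency deposit ¥43 billion: reserves +¥43B, deposits +¥43B.
Totals: Δreserves = +¥574B, Δdeposits = +¥287B.
Δrequired reserves = 20% × +¥287B = +¥57.4B.
Δexcess reserves = Δreserves − Δrequired = +¥574B − (+¥57.4B) = +¥516.6 billion.

+¥516.6 billion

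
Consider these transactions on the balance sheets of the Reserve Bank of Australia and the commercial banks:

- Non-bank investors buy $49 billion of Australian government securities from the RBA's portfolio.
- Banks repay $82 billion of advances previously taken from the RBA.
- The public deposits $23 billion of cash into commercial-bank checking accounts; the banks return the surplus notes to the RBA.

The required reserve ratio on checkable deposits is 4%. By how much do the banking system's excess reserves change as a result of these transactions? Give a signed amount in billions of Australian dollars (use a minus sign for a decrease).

Asset sale (to non-banks) $49 billion: reserves −$49B, deposits −$49B.
Discount-window repayment $82 billion: reserves −$82B, deposits 0.
Currency deposit $23 billion: reserves +$23B, deposits +$23B.
Totals: Δreserves = −$108B, Δdeposits = −$26B.
Δrequired reserves = 4% × −$26B = −$1.04B.
Δexcess reserves = Δreserves − Δrequired = −$108B − (−$1.04B) = -$106.96 billion.

-$106.96 billion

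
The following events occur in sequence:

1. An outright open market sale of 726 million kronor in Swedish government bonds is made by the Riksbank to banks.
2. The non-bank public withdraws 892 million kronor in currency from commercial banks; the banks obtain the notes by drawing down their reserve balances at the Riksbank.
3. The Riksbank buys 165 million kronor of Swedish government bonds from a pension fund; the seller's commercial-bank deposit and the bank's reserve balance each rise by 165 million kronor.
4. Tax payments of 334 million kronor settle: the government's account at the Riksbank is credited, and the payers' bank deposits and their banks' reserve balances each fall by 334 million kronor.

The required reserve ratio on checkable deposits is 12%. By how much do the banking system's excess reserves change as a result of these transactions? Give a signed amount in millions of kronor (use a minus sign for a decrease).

OMO sale (to banks) 726 million kronor: reserves −726M, deposits 0.
Currency withdrawal 892 million kronor: reserves −892M, deposits −892M.
Asset purchase (from non-banks) 165 million kronor: reserves +165M, deposits +165M.
Government account inflow 334 million kronor: reserves −334M, deposits −334M.
Totals: Δreserves = −1787M, Δdeposits = −1061M.
Δrequired reserves = 12% × −1061M = −127.32M.
Δexcess reserves = Δreserves − Δrequired = −1787M − (−127.32M) = -1659.68 million.

-1659.68 million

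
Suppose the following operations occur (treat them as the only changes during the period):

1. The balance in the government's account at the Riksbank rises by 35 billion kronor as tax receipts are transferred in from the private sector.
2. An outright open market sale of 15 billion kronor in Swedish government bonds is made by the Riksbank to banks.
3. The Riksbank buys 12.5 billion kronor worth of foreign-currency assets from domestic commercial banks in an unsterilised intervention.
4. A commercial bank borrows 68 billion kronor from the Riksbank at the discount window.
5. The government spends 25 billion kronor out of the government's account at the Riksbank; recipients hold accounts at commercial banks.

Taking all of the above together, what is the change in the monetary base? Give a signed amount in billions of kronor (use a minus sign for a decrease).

+55.5 billion

Government account inflow 35 billion kronor: reserves shift to a non-base liability → −35B.
OMO sale (to banks) 15 billion kronor: Riksbank balance sheet contracts → −15B.
FX purchase 12.5 billion kronor: Riksbank balance sheet expands → +12.5B.
Discount-window loan 68 billion kronor: Riksbank balance sheet expands → +68B.
Government spending 25 billion kronor: a non-base liability converts back to reserves → +25B.
Net: −35 − 15 + 12.5 + 68 + 25 = +55.5 billion.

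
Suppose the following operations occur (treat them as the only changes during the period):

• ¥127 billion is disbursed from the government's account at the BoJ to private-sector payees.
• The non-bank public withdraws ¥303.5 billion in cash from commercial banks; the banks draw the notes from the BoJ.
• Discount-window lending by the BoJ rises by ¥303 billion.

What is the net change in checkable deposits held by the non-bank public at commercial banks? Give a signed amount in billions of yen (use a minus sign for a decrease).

-¥176.5 billion

BoJ balance sheet:
  Assets:      Loans to banks +¥303B
  Liabilities: Bank reserves +¥126.5B, Currency in circulation +¥303.5B, Government deposits −¥127B
Commercial banking system:
  Assets:      Reserves at CB +¥126.5B
  Liabilities: Checkable deposits −¥176.5B, Borrowings from CB +¥303B
So the change in checkable deposits held by the non-bank public at commercial banks is -¥176.5 billion.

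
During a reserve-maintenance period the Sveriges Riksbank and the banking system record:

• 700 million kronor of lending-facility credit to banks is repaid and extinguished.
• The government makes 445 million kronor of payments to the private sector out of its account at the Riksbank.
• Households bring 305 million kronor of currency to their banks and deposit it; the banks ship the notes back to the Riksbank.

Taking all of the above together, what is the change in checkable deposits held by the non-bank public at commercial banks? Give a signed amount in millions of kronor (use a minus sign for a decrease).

+750 million

Discount-window repayment 700 million kronor: the counterparty is a bank, so public deposits are unchanged → 0.
Government spending 445 million kronor: non-bank counterparties' bank balances rise → +445M.
Currency deposit 305 million kronor: non-bank counterparties' bank balances rise → +305M.
Net: 0 + 445 + 305 = +750 million.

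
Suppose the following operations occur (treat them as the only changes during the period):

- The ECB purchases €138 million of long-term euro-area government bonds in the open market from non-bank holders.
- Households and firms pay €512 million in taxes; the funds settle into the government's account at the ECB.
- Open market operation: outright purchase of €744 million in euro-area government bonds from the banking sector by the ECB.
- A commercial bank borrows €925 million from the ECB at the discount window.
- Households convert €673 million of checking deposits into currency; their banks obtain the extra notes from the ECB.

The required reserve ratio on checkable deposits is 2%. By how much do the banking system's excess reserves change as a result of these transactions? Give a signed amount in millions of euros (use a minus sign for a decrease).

+€642.94 million

Asset purchase (from non-banks) €138 million: reserves +€138M, deposits +€138M.
Government account inflow €512 million: reserves −€512M, deposits −€512M.
OMO purchase (from banks) €744 million: reserves +€744M, deposits 0.
Discount-window loan €925 million: reserves +€925M, deposits 0.
Currency withdrawal €673 million: reserves −€673M, deposits −€673M.
Totals: Δreserves = +€622M, Δdeposits = −€1047M.
Δrequired reserves = 2% × −€1047M = −€20.94M.
Δexcess reserves = Δreserves − Δrequired = +€622M − (−€20.94M) = +€642.94 million.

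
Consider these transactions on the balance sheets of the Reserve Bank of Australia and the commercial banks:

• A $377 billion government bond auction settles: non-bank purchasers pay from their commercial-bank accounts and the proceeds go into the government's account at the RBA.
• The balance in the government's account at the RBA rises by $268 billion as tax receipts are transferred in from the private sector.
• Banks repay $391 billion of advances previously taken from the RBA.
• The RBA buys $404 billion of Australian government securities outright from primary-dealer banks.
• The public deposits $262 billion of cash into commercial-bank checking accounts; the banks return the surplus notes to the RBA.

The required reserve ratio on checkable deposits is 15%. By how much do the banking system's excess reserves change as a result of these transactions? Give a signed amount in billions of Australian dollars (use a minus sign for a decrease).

Government account inflow $377 billion: reserves −$377B, deposits −$377B.
Government account inflow $268 billion: reserves −$268B, deposits −$268B.
Discount-window repayment $391 billion: reserves −$391B, deposits 0.
OMO purchase (from banks) $404 billion: reserves +$404B, deposits 0.
Currency deposit $262 billion: reserves +$262B, deposits +$262B.
Totals: Δreserves = −$370B, Δdeposits = −$383B.
Δrequired reserves = 15% × −$383B = −$57.45B.
Δexcess reserves = Δreserves − Δrequired = −$370B − (−$57.45B) = -$312.55 billion.

-$312.55 billion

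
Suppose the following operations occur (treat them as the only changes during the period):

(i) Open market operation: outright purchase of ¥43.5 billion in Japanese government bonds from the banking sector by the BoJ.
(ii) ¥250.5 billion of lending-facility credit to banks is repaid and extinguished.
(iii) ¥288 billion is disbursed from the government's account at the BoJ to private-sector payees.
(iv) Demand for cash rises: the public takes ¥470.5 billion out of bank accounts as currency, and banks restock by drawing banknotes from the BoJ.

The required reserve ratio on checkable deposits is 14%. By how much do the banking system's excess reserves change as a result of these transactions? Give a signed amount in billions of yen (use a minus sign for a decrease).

OMO purchase (from banks) ¥43.5 billion: reserves +¥43.5B, deposits 0.
Discount-window repayment ¥250.5 billion: reserves −¥250.5B, deposits 0.
Government spending ¥288 billion: reserves +¥288B, deposits +¥288B.
Currency withdrawal ¥470.5 billion: reserves −¥470.5B, deposits −¥470.5B.
Totals: Δreserves = −¥389.5B, Δdeposits = −¥182.5B.
Δrequired reserves = 14% × −¥182.5B = −¥25.55B.
Δexcess reserves = Δreserves − Δrequired = −¥389.5B − (−¥25.55B) = -¥363.95 billion.

-¥363.95 billion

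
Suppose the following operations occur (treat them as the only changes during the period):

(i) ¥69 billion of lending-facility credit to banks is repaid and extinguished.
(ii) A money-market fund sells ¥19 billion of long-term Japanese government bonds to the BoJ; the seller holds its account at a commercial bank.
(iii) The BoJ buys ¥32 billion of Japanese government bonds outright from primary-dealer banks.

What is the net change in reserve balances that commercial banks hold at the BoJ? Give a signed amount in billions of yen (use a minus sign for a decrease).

-¥18 billion

BoJ balance sheet:
  Assets:      Securities +¥51B, Loans to banks −¥69B
  Liabilities: Bank reserves −¥18B
Commercial banking system:
  Assets:      Reserves at CB −¥18B, Securities −¥32B
  Liabilities: Checkable deposits +¥19B, Borrowings from CB −¥69B
So the change in reserve balances that commercial banks hold at the BoJ is -¥18 billion.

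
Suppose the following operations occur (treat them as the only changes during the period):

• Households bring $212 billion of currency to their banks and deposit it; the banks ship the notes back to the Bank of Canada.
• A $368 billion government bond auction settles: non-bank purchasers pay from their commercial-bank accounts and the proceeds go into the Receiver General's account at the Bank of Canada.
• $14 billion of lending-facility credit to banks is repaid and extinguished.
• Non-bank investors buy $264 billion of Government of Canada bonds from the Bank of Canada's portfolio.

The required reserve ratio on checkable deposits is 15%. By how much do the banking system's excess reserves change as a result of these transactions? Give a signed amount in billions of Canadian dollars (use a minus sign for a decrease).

-$371 billion

Currency deposit $212 billion: reserves +$212B, deposits +$212B.
Government account inflow $368 billion: reserves −$368B, deposits −$368B.
Discount-window repayment $14 billion: reserves −$14B, deposits 0.
Asset sale (to non-banks) $264 billion: reserves −$264B, deposits −$264B.
Totals: Δreserves = −$434B, Δdeposits = −$420B.
Δrequired reserves = 15% × −$420B = −$63B.
Δexcess reserves = Δreserves − Δrequired = −$434B − (−$63B) = -$371 billion.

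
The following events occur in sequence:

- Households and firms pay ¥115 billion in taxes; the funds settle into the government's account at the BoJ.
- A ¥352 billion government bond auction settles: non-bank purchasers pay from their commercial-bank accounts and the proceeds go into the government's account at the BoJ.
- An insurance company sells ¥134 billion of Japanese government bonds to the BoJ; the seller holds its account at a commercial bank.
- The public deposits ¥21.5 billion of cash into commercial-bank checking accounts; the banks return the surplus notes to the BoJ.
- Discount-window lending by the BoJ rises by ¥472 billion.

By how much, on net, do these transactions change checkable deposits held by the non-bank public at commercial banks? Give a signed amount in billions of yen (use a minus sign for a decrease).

-¥311.5 billion

BoJ balance sheet:
  Assets:      Securities +¥134B, Loans to banks +¥472B
  Liabilities: Bank reserves +¥160.5B, Currency in circulation −¥21.5B, Government deposits +¥467B
Commercial banking system:
  Assets:      Reserves at CB +¥160.5B
  Liabilities: Checkable deposits −¥311.5B, Borrowings from CB +¥472B
So the change in checkable deposits held by the non-bank public at commercial banks is -¥311.5 billion.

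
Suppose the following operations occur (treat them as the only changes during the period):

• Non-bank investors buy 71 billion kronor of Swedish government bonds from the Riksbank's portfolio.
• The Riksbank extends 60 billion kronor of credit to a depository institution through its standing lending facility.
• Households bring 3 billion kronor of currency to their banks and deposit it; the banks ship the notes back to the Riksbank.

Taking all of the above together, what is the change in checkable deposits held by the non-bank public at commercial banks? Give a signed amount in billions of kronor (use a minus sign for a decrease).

Riksbank balance sheet:
  Assets:      Securities −71B, Loans to banks +60B
  Liabilities: Bank reserves −8B, Currency in circulation −3B
Commercial banking system:
  Assets:      Reserves at CB −8B
  Liabilities: Checkable deposits −68B, Borrowings from CB +60B
So the change in checkable deposits held by the non-bank public at commercial banks is -68 billion.

-68 billion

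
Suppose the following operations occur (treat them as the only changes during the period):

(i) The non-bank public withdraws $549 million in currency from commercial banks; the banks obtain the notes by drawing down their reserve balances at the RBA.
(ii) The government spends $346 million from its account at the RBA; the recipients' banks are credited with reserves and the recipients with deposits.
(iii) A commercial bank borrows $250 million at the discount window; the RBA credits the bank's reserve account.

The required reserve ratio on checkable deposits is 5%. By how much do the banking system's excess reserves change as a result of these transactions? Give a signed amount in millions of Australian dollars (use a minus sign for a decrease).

+$57.15 million

Currency withdrawal $549 million: reserves −$549M, deposits −$549M.
Government spending $346 million: reserves +$346M, deposits +$346M.
Discount-window loan $250 million: reserves +$250M, deposits 0.
Totals: Δreserves = +$47M, Δdeposits = −$203M.
Δrequired reserves = 5% × −$203M = −$10.15M.
Δexcess reserves = Δreserves − Δrequired = +$47M − (−$10.15M) = +$57.15 million.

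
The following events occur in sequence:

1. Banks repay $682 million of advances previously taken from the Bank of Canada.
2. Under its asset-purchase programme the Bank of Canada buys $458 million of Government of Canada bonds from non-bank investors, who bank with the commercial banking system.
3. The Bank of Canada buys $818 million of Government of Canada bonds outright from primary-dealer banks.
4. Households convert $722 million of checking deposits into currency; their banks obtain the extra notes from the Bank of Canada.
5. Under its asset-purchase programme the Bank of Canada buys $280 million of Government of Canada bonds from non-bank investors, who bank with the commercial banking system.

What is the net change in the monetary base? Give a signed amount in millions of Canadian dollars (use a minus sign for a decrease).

+$874 million

Discount-window repayment $682 million: Bank of Canada balance sheet contracts → −$682M.
Asset purchase (from non-banks) $458 million: Bank of Canada balance sheet expands → +$458M.
OMO purchase (from banks) $818 million: Bank of Canada balance sheet expands → +$818M.
Currency withdrawal $722 million: just a shift between currency and reserves — both are base money → 0.
Asset purchase (from non-banks) $280 million: Bank of Canada balance sheet expands → +$280M.
Net: −682 + 458 + 818 + 0 + 280 = +$874 million.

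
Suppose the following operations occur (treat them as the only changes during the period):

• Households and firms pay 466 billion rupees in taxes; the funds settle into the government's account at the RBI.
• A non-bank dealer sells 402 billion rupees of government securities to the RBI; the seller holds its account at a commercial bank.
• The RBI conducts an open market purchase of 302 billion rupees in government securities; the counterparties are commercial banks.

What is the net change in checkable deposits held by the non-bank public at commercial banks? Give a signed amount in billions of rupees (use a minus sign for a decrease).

-64 billion

RBI balance sheet:
  Assets:      Securities +704B
  Liabilities: Bank reserves +238B, Government deposits +466B
Commercial banking system:
  Assets:      Reserves at CB +238B, Securities −302B
  Liabilities: Checkable deposits −64B
So the change in checkable deposits held by the non-bank public at commercial banks is -64 billion.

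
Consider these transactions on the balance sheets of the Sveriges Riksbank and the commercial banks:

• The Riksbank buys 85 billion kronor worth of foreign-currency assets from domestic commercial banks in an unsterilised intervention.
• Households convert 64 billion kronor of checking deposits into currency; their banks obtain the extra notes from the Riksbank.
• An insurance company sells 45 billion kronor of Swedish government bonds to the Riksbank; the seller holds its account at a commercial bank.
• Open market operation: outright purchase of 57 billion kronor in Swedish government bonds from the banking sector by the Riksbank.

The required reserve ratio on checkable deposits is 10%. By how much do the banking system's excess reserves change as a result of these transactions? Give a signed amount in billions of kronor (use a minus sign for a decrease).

+124.9 billion

FX purchase 85 billion kronor: reserves +85B, deposits 0.
Currency withdrawal 64 billion kronor: reserves −64B, deposits −64B.
Asset purchase (from non-banks) 45 billion kronor: reserves +45B, deposits +45B.
OMO purchase (from banks) 57 billion kronor: reserves +57B, deposits 0.
Totals: Δreserves = +123B, Δdeposits = −19B.
Δrequired reserves = 10% × −19B = −1.9B.
Δexcess reserves = Δreserves − Δrequired = +123B − (−1.9B) = +124.9 billion.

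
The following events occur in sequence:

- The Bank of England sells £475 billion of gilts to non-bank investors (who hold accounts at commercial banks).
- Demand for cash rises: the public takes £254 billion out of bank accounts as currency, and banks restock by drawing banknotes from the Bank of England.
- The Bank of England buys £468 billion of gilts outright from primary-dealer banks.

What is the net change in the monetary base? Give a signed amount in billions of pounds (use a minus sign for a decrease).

-£7 billion

Bank of England balance sheet:
  Assets:      Securities −£7B
  Liabilities: Bank reserves −£261B, Currency in circulation +£254B
Monetary base = currency + reserves: +£254B + (−£261B) = -£7 billion.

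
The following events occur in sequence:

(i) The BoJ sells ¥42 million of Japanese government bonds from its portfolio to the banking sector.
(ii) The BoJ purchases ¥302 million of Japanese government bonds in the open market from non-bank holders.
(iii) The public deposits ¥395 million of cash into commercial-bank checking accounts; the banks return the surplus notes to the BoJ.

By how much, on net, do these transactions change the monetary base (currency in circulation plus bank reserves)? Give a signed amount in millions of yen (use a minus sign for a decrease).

BoJ balance sheet:
  Assets:      Securities +¥260M
  Liabilities: Bank reserves +¥655M, Currency in circulation −¥395M
Monetary base = currency + reserves: −¥395M + (+¥655M) = +¥260 million.

+¥260 million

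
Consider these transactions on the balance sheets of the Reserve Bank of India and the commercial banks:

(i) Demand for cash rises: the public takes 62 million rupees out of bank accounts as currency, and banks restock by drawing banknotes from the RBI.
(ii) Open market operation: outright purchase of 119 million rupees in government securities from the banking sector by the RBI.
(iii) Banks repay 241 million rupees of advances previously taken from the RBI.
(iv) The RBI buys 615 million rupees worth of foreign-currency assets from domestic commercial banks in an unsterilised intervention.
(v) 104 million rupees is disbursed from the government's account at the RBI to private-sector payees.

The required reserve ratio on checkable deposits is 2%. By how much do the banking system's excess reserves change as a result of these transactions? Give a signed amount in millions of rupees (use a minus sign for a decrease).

Currency withdrawal 62 million rupees: reserves −62M, deposits −62M.
OMO purchase (from banks) 119 million rupees: reserves +119M, deposits 0.
Discount-window repayment 241 million rupees: reserves −241M, deposits 0.
FX purchase 615 million rupees: reserves +615M, deposits 0.
Government spending 104 million rupees: reserves +104M, deposits +104M.
Totals: Δreserves = +535M, Δdeposits = +42M.
Δrequired reserves = 2% × +42M = +0.84M.
Δexcess reserves = Δreserves − Δrequired = +535M − (+0.84M) = +534.16 million.

+534.16 million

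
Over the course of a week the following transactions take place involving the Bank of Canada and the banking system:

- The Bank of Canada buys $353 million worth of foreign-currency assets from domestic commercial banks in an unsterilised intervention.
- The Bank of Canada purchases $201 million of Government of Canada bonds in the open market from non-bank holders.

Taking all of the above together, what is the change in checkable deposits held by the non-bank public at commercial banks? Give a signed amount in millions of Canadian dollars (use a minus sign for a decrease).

+$201 million

FX purchase $353 million: the counterparty is a bank, so public deposits are unchanged → 0.
Asset purchase (from non-banks) $201 million: non-bank counterparties' bank balances rise → +$201M.
Net: 0 + 201 = +$201 million.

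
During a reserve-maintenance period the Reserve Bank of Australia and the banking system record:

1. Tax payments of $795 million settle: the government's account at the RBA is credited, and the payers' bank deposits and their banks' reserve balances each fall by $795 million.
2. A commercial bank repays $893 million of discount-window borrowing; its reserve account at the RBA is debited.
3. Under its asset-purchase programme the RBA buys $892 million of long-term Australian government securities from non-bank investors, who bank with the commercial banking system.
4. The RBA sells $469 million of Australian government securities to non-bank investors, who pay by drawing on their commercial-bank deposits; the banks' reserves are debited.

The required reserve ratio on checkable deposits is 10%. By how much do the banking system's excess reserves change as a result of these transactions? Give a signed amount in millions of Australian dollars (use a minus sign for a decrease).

-$1227.8 million

Government account inflow $795 million: reserves −$795M, deposits −$795M.
Discount-window repayment $893 million: reserves −$893M, deposits 0.
Asset purchase (from non-banks) $892 million: reserves +$892M, deposits +$892M.
Asset sale (to non-banks) $469 million: reserves −$469M, deposits −$469M.
Totals: Δreserves = −$1265M, Δdeposits = −$372M.
Δrequired reserves = 10% × −$372M = −$37.2M.
Δexcess reserves = Δreserves − Δrequired = −$1265M − (−$37.2M) = -$1227.8 million.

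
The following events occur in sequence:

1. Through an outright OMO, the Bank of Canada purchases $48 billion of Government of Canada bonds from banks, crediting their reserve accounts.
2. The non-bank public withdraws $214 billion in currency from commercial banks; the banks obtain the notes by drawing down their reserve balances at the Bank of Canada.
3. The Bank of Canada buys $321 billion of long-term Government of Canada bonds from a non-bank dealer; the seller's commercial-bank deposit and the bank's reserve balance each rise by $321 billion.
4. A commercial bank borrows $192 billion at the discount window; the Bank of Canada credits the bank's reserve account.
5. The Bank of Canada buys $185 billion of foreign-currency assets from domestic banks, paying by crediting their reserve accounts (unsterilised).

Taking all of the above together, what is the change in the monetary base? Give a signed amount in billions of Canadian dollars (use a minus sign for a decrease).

OMO purchase (from banks) $48 billion: Bank of Canada balance sheet expands → +$48B.
Currency withdrawal $214 billion: just a shift between currency and reserves — both are base money → 0.
Asset purchase (from non-banks) $321 billion: Bank of Canada balance sheet expands → +$321B.
Discount-window loan $192 billion: Bank of Canada balance sheet expands → +$192B.
FX purchase $185 billion: Bank of Canada balance sheet expands → +$185B.
Net: 48 + 0 + 321 + 192 + 185 = +$746 billion.

+$746 billion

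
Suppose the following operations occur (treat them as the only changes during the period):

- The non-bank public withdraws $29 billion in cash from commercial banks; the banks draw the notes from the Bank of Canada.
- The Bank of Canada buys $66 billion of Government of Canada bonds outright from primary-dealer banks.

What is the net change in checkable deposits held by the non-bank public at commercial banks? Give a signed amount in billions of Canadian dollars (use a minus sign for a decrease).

Currency withdrawal $29 billion: non-bank counterparties' bank balances fall → −$29B.
OMO purchase (from banks) $66 billion: the counterparty is a bank, so public deposits are unchanged → 0.
Net: −29 + 0 = -$29 billion.

-$29 billion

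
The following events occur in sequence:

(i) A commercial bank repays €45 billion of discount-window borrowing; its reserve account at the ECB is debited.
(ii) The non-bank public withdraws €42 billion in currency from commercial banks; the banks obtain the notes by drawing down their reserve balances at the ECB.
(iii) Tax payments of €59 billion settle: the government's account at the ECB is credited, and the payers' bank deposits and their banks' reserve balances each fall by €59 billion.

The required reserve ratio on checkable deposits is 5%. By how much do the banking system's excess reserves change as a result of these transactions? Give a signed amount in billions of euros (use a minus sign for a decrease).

Discount-window repayment €45 billion: reserves −€45B, deposits 0.
Currency withdrawal €42 billion: reserves −€42B, deposits −€42B.
Government account inflow €59 billion: reserves −€59B, deposits −€59B.
Totals: Δreserves = −€146B, Δdeposits = −€101B.
Δrequired reserves = 5% × −€101B = −€5.05B.
Δexcess reserves = Δreserves − Δrequired = −€146B − (−€5.05B) = -€140.95 billion.

-€140.95 billion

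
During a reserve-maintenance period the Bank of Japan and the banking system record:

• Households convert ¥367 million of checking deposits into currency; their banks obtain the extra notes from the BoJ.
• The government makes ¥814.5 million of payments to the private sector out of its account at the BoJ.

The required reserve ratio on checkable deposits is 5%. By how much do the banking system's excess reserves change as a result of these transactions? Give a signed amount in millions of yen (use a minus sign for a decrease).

+¥425.125 million

Currency withdrawal ¥367 million: reserves −¥367M, deposits −¥367M.
Government spending ¥814.5 million: reserves +¥814.5M, deposits +¥814.5M.
Totals: Δreserves = +¥447.5M, Δdeposits = +¥447.5M.
Δrequired reserves = 5% × +¥447.5M = +¥22.375M.
Δexcess reserves = Δreserves − Δrequired = +¥447.5M − (+¥22.375M) = +¥425.125 million.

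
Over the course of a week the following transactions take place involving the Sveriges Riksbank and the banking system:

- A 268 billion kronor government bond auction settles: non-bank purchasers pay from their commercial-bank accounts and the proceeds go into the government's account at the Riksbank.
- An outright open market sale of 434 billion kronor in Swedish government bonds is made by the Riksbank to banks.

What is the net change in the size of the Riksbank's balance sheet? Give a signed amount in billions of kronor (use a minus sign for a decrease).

-434 billion

Government account inflow 268 billion kronor: only the composition of liabilities changes → 0.
OMO sale (to banks) 434 billion kronor: a Riksbank asset is shed → −434B.
Net: 0 − 434 = -434 billion.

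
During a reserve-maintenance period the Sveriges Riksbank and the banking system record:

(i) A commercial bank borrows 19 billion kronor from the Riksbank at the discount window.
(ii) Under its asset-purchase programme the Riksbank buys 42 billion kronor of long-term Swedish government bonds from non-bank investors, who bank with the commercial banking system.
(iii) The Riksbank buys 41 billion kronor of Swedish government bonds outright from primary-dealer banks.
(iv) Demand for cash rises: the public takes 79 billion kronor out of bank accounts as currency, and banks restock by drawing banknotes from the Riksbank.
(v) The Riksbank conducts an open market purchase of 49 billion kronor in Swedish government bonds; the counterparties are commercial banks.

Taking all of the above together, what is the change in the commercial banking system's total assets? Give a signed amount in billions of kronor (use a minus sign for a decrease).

-18 billion

Discount-window loan 19 billion kronor: bank balance sheets expand → +19B.
Asset purchase (from non-banks) 42 billion kronor: bank balance sheets expand → +42B.
OMO purchase (from banks) 41 billion kronor: just an asset swap on bank balance sheets → 0.
Currency withdrawal 79 billion kronor: bank balance sheets shrink → −79B.
OMO purchase (from banks) 49 billion kronor: just an asset swap on bank balance sheets → 0.
Net: 19 + 42 + 0 − 79 + 0 = -18 billion.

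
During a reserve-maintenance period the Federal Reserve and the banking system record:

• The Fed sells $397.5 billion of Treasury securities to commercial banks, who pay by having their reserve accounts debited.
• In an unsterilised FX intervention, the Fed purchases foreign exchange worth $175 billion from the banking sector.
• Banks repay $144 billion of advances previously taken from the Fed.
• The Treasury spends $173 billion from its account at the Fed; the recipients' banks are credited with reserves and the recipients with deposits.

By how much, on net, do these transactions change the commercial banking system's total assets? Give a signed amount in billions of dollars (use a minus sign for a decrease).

+$29 billion

OMO sale (to banks) $397.5 billion: just an asset swap on bank balance sheets → 0.
FX purchase $175 billion: just an asset swap on bank balance sheets → 0.
Discount-window repayment $144 billion: bank balance sheets shrink → −$144B.
Government spending $173 billion: bank balance sheets expand → +$173B.
Net: 0 + 0 − 144 + 173 = +$29 billion.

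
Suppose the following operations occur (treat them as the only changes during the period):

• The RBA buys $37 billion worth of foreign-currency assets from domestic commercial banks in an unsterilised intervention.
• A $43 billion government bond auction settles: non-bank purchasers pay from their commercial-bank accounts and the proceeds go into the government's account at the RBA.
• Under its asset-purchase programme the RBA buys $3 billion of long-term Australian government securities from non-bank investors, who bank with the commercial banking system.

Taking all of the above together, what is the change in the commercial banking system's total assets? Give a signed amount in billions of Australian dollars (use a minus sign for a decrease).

-$40 billion

FX purchase $37 billion: just an asset swap on bank balance sheets → 0.
Government account inflow $43 billion: bank balance sheets shrink → −$43B.
Asset purchase (from non-banks) $3 billion: bank balance sheets expand → +$3B.
Net: 0 − 43 + 3 = -$40 billion.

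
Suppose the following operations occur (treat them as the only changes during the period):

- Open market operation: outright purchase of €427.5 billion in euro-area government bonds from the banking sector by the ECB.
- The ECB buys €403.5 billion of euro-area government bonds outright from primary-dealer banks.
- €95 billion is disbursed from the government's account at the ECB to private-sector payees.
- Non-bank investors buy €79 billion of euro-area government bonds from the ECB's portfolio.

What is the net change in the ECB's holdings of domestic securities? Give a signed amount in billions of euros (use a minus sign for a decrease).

ECB balance sheet:
  Assets:      Securities +€752B
  Liabilities: Bank reserves +€847B, Government deposits −€95B
So the change in the ECB's holdings of domestic securities is +€752 billion.

+€752 billion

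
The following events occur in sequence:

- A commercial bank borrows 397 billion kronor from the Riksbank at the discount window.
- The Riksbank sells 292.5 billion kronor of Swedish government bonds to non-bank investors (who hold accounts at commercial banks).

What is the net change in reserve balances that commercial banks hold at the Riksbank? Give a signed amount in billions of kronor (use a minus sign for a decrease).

Riksbank balance sheet:
  Assets:      Securities −292.5B, Loans to banks +397B
  Liabilities: Bank reserves +104.5B
Commercial banking system:
  Assets:      Reserves at CB +104.5B
  Liabilities: Checkable deposits −292.5B, Borrowings from CB +397B
So the change in reserve balances that commercial banks hold at the Riksbank is +104.5 billion.

+104.5 billion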